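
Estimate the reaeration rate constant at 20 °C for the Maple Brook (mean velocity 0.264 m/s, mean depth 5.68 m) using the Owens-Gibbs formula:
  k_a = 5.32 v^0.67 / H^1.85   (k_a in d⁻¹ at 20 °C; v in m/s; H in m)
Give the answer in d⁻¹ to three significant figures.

k_a ≈ 0.0877 d⁻¹

k_a = 5.32 × 0.264^0.67 / 5.68^1.85 = 5.32 × 0.4097 / 24.86 = 0.08767 d⁻¹.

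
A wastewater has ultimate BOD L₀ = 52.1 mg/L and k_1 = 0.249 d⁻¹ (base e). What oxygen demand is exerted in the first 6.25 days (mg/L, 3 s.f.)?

y ≈ 41.1 mg/L

y_t = L₀(1 − e^(−k_1 t)) = 52.1 × (1 − e^(−0.249×6.25))
= 52.1 × (1 − 0.2109) = 52.1 × 0.7891 = 41.11 mg/L.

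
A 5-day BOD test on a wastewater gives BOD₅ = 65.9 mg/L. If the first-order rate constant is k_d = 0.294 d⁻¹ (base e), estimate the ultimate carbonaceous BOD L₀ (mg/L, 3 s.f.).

L₀ ≈ 85.6 mg/L

BOD₅ = L₀(1 − e^(−5k_d)) ⇒ L₀ = BOD₅ / (1 − e^(−5×0.294))
= 65.9 / (1 − 0.2299) = 65.9 / 0.7701 = 85.58 mg/L.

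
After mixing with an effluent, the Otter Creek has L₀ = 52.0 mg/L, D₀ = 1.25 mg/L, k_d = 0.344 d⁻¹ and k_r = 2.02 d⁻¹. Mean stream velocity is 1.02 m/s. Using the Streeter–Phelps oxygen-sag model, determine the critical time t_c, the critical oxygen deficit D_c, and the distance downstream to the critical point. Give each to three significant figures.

With k_r/k_d = 5.872 and 1 − D₀(k_r−k_d)/(k_d L₀) = 0.8829,
t_c = ln(5.872 × 0.8829) / (2.02 − 0.344) = ln(5.184) / 1.676 = 1.646/1.676 = 0.9819 d.
D_c = (k_d/k_r) L₀ e^(−k_d t_c) = (0.344/2.02) × 52.0 × e^(−0.344×0.9819) = 0.1703 × 52.0 × 0.7134 = 6.317 mg/L.
x_c = v t_c = 1.02 m/s × 0.9819 d × 86400 s/d = 86530 m ≈ 86.5 km.

t_c ≈ 0.982 d; D_c ≈ 6.32 mg/L; x_c ≈ 86.5 km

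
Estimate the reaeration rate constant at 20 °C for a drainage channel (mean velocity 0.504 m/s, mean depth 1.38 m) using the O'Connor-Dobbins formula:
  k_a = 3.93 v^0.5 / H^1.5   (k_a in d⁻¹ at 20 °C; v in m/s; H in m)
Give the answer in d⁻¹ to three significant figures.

k_a = 3.93 × 0.504^0.5 / 1.38^1.5 = 3.93 × 0.7099 / 1.621 = 1.721 d⁻¹.

k_a ≈ 1.72 d⁻¹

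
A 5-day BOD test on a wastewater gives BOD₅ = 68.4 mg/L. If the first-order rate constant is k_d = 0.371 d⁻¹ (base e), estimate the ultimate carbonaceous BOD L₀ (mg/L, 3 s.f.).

BOD₅ = L₀(1 − e^(−5k_d)) ⇒ L₀ = BOD₅ / (1 − e^(−5×0.371))
= 68.4 / (1 − 0.1565) = 68.4 / 0.8435 = 81.09 mg/L.

L₀ ≈ 81.1 mg/L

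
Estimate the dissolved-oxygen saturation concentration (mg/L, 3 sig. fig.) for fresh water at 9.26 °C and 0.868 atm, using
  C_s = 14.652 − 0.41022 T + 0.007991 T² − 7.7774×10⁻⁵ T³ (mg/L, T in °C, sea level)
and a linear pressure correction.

At sea level: C_s = 14.652 − 0.41022×9.26 + 0.007991×9.26² − 7.7774×10⁻⁵×9.26³ = 11.48 mg/L.
Pressure correction: C_s' = 11.48 × 0.868 = 9.962 mg/L.

C_s ≈ 9.96 mg/L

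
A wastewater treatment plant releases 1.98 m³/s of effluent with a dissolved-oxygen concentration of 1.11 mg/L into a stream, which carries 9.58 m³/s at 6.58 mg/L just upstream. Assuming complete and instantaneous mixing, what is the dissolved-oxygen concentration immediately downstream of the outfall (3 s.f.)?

Flow-weighted mixing: C = (Q_r C_r + Q_w C_w)/(Q_r + Q_w)
= (9.58×6.58 + 1.98×1.11)/(9.58 + 1.98) = 65.23/11.56 = 5.643 mg/L.

5.64 mg/L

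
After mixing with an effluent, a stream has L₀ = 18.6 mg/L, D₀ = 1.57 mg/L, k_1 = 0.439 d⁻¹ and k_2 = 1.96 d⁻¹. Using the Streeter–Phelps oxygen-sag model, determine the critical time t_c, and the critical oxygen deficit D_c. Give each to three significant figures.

With k_2/k_1 = 4.465 and 1 − D₀(k_2−k_1)/(k_1 L₀) = 0.7076,
t_c = ln(4.465 × 0.7076) / (1.96 − 0.439) = ln(3.159) / 1.521 = 1.150/1.521 = 0.7562 d.
L(t_c) = L₀ e^(−k_1 t_c) = 18.6 × 0.7175 = 13.35 mg/L, and at the critical point k_2 D_c = k_1 L, so D_c = (0.439/1.96) × 13.35 = 2.989 mg/L.

t_c ≈ 0.756 d; D_c ≈ 2.99 mg/L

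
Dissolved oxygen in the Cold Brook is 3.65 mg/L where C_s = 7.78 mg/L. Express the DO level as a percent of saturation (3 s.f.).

% saturation = C/C_s × 100 = 3.65/7.78 × 100 = 46.9 %.

46.9 % saturation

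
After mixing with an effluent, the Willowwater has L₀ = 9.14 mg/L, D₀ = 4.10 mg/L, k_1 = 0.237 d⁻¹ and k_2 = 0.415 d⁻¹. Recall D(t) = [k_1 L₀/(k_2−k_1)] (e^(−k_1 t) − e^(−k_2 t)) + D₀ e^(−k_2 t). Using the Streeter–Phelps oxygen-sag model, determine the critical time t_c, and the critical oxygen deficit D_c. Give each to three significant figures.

With k_2/k_1 = 1.751 and 1 − D₀(k_2−k_1)/(k_1 L₀) = 0.6631,
t_c = ln(1.751 × 0.6631) / (0.415 − 0.237) = ln(1.161) / 0.1780 = 0.1494/0.1780 = 0.8392 d.
D_c = (k_1/k_2) L₀ e^(−k_1 t_c) = (0.237/0.415) × 9.14 × e^(−0.237×0.8392) = 0.5711 × 9.14 × 0.8196 = 4.278 mg/L.

t_c ≈ 0.839 d; D_c ≈ 4.28 mg/L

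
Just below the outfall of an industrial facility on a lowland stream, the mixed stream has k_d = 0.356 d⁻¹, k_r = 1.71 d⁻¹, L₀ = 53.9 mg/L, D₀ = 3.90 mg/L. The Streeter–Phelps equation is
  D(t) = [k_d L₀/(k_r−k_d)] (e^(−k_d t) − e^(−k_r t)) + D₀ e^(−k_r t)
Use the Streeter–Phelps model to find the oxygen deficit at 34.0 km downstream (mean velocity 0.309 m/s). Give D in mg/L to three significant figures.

D ≈ 7.84 mg/L

Travel time t = x/v = 34.0 km / (0.309 m/s) = 34000 m / 0.309 m/s = 110000 s = 1.274 d.
k_d L₀/(k_r−k_d) = 0.356×53.9/(1.71−0.356) = 19.19/1.354 = 14.17 mg/L.
e^(−k_d t) = e^(−0.356×1.274) = 0.6355; e^(−k_r t) = e^(−1.71×1.274) = 0.1133.
D = 14.17 × (0.6355 − 0.1133) + 3.90 × 0.1133 = 7.400 + 0.4419 = 7.842 mg/L.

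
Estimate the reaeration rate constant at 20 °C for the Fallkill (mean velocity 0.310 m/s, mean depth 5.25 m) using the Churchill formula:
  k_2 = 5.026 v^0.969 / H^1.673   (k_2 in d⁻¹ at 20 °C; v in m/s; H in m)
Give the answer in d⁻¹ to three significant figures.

k_2 = 5.026 × 0.310^0.969 / 5.25^1.673 = 5.026 × 0.3215 / 16.03 = 0.1008 d⁻¹.

k_2 ≈ 0.101 d⁻¹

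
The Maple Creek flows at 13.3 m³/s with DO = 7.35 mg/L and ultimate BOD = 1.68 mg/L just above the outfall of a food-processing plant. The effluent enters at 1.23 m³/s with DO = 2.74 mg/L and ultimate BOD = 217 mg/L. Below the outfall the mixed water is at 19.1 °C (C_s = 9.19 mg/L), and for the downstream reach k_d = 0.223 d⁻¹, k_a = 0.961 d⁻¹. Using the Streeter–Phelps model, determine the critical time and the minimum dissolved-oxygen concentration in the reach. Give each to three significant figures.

Mixed DO = (13.3×7.35 + 1.23×2.74)/(13.3+1.23) = 101.1/14.53 = 6.960 mg/L.
Mixed L₀ = (13.3×1.68 + 1.23×217)/(14.53) = 289.3/14.53 = 19.91 mg/L.
Initial deficit D₀ = C_s − DO₀ = 9.19 − 6.960 = 2.230 mg/L.
t_c = (1/0.7380) ln[(0.961/0.223)(1 − 2.230×0.7380/(0.223×19.91))] = 1.355 × ln(2.712) = 1.352 d.
D_c = (0.223/0.961) × 19.91 × e^(−0.223×1.352) = 0.2320 × 19.91 × 0.7398 = 3.417 mg/L.
Minimum DO = 9.19 − 3.417 = 5.773 mg/L.

t_c ≈ 1.35 d; minimum DO ≈ 5.77 mg/L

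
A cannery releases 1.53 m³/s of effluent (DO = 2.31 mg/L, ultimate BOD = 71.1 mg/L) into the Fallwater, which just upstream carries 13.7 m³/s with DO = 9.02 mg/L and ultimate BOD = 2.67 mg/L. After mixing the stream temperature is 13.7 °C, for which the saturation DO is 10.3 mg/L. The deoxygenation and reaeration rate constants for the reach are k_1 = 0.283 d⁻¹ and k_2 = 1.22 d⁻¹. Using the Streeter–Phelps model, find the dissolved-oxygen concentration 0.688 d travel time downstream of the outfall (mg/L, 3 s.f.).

DO ≈ 8.33 mg/L

Mixed DO = (13.7×9.02 + 1.53×2.31)/(13.7+1.53) = 127.1/15.23 = 8.346 mg/L.
Mixed L₀ = (13.7×2.67 + 1.53×71.1)/(15.23) = 145.4/15.23 = 9.544 mg/L.
Initial deficit D₀ = C_s − DO₀ = 10.3 − 8.346 = 1.954 mg/L.
D(0.688) = [0.283×9.544/(1.22−0.283)](e^(−0.283×0.688) − e^(−1.22×0.688)) + 1.954 e^(−1.22×0.688)
= 2.883 × (0.8231 − 0.4320) + 1.954 × 0.4320 = 1.972 mg/L.
DO = 10.3 − 1.972 = 8.328 mg/L.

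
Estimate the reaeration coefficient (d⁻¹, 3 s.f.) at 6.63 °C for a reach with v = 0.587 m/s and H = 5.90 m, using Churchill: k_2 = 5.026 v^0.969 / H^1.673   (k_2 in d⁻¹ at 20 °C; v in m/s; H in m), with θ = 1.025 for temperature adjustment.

k_2(20) = 5.026 × 0.587^0.969 / 5.90^1.673 = 5.026 × 0.5968 / 19.48 = 0.1540 d⁻¹.
k_2(6.63) = 0.1540 × 1.025^(6.63−20) = 0.1540 × 0.7188 = 0.1107 d⁻¹.

k_2 ≈ 0.111 d⁻¹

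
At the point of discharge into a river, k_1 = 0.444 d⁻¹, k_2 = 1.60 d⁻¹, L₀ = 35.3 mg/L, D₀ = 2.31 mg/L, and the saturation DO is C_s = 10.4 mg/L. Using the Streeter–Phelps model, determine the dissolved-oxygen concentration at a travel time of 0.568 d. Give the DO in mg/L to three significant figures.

k_1 L₀/(k_2−k_1) = 0.444×35.3/(1.60−0.444) = 15.67/1.156 = 13.56 mg/L.
e^(−k_1 t) = e^(−0.444×0.5680) = 0.7771; e^(−k_2 t) = e^(−1.60×0.5680) = 0.4030.
D = 13.56 × (0.7771 − 0.4030) + 2.31 × 0.4030 = 5.072 + 0.9309 = 6.003 mg/L.
DO = C_s − D = 10.4 − 6.003 = 4.397 mg/L.

DO ≈ 4.40 mg/L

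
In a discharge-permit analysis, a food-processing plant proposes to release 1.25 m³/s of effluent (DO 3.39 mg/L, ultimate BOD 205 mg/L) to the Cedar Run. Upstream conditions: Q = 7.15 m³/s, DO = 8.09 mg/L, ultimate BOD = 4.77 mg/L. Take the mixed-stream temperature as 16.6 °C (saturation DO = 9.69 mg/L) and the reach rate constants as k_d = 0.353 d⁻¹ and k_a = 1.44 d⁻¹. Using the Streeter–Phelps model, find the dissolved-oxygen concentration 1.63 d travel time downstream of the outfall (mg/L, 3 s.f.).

DO ≈ 4.23 mg/L

Mixed DO = (7.15×8.09 + 1.25×3.39)/(7.15+1.25) = 62.08/8.400 = 7.391 mg/L.
Mixed L₀ = (7.15×4.77 + 1.25×205)/(8.400) = 290.4/8.400 = 34.57 mg/L.
Initial deficit D₀ = C_s − DO₀ = 9.69 − 7.391 = 2.299 mg/L.
D(1.63) = [0.353×34.57/(1.44−0.353)](e^(−0.353×1.63) − e^(−1.44×1.63)) + 2.299 e^(−1.44×1.63)
= 11.23 × (0.5625 − 0.09564) + 2.299 × 0.09564 = 5.460 mg/L.
DO = 9.69 − 5.460 = 4.230 mg/L.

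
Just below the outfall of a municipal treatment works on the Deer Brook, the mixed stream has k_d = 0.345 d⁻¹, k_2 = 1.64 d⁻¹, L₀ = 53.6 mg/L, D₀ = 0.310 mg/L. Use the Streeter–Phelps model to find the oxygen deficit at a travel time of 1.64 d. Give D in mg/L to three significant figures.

k_d L₀/(k_2−k_d) = 0.345×53.6/(1.64−0.345) = 18.49/1.295 = 14.28 mg/L.
e^(−k_d t) = e^(−0.345×1.640) = 0.5679; e^(−k_2 t) = e^(−1.64×1.640) = 0.06791.
D = 14.28 × (0.5679 − 0.06791) + 0.310 × 0.06791 = 7.140 + 0.02105 = 7.161 mg/L.

D ≈ 7.16 mg/L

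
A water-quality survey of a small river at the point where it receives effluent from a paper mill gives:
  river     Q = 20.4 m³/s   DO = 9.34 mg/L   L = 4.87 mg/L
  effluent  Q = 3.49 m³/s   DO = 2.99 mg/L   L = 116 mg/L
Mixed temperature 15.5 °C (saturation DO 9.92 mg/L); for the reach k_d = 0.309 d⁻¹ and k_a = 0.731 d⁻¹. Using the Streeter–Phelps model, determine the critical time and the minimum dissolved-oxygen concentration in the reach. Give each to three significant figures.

t_c ≈ 1.80 d; minimum DO ≈ 4.80 mg/L

Mixed DO = (20.4×9.34 + 3.49×2.99)/(20.4+3.49) = 201.0/23.89 = 8.412 mg/L.
Mixed L₀ = (20.4×4.87 + 3.49×116)/(23.89) = 504.2/23.89 = 21.10 mg/L.
Initial deficit D₀ = C_s − DO₀ = 9.92 − 8.412 = 1.508 mg/L.
t_c = (1/0.4220) ln[(0.731/0.309)(1 − 1.508×0.4220/(0.309×21.10))] = 2.370 × ln(2.135) = 1.797 d.
D_c = (0.309/0.731) × 21.10 × e^(−0.309×1.797) = 0.4227 × 21.10 × 0.5739 = 5.120 mg/L.
Minimum DO = 9.92 − 5.120 = 4.800 mg/L.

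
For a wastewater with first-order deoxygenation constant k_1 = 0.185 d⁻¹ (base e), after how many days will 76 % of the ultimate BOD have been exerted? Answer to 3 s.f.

t ≈ 7.71 d

y/L₀ = 1 − e^(−k_1 t) = 0.76 ⇒ e^(−k_1 t) = 0.240
t = −ln(0.240) / 0.185 = 1.427 / 0.185 = 7.714 d.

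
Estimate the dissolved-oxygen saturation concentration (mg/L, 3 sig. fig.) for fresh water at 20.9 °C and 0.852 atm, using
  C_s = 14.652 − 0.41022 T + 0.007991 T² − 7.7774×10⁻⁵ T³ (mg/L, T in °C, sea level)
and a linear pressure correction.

C_s ≈ 7.55 mg/L

At sea level: C_s = 14.652 − 0.41022×20.9 + 0.007991×20.9² − 7.7774×10⁻⁵×20.9³ = 8.859 mg/L.
Pressure correction: C_s' = 8.859 × 0.852 = 7.548 mg/L.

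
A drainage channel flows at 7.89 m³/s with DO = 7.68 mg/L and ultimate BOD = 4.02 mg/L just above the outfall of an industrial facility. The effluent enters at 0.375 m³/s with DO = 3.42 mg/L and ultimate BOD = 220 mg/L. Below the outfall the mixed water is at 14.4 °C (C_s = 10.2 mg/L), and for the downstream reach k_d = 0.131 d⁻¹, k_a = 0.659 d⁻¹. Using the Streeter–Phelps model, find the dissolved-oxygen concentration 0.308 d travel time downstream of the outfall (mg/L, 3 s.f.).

Mixed DO = (7.89×7.68 + 0.375×3.42)/(7.89+0.375) = 61.88/8.265 = 7.487 mg/L.
Mixed L₀ = (7.89×4.02 + 0.375×220)/(8.265) = 114.2/8.265 = 13.82 mg/L.
Initial deficit D₀ = C_s − DO₀ = 10.2 − 7.487 = 2.713 mg/L.
D(0.308) = [0.131×13.82/(0.659−0.131)](e^(−0.131×0.308) − e^(−0.659×0.308)) + 2.713 e^(−0.659×0.308)
= 3.429 × (0.9605 − 0.8163) + 2.713 × 0.8163 = 2.709 mg/L.
DO = 10.2 − 2.709 = 7.491 mg/L.

DO ≈ 7.49 mg/L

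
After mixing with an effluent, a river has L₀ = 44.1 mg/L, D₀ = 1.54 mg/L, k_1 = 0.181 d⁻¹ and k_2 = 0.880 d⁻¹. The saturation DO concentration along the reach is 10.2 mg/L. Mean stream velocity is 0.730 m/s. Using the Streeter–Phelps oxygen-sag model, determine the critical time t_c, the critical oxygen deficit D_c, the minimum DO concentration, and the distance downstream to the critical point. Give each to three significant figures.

t_c = [1/(k_2−k_1)] ln[(k_2/k_1)(1 − D₀(k_2−k_1)/(k_1 L₀))]
= [1/(0.880−0.181)] ln[(0.880/0.181)(1 − 1.54×0.6990/(0.181×44.1))]
= (1/0.6990) ln[4.862 × 0.8651] = 1.431 × ln(4.206) = 1.431 × 1.437 = 2.055 d.
L(t_c) = L₀ e^(−k_1 t_c) = 44.1 × 0.6894 = 30.40 mg/L, and at the critical point k_2 D_c = k_1 L, so D_c = (0.181/0.880) × 30.40 = 6.253 mg/L.
Minimum DO = C_s − D_c = 10.2 − 6.253 = 3.947 mg/L.
x_c = v t_c = 0.730 m/s × 2.055 d × 86400 s/d = 129600 m ≈ 130 km.

t_c ≈ 2.06 d; D_c ≈ 6.25 mg/L; min DO ≈ 3.95 mg/L; x_c ≈ 130 km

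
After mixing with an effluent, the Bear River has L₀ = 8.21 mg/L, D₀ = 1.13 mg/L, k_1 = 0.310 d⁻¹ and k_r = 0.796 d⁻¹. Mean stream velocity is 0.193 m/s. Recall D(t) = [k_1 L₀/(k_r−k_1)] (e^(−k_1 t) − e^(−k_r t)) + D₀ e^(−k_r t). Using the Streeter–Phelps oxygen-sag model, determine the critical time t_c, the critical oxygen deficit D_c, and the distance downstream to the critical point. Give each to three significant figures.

t_c ≈ 1.44 d; D_c ≈ 2.05 mg/L; x_c ≈ 24.0 km

t_c = [1/(k_r−k_1)] ln[(k_r/k_1)(1 − D₀(k_r−k_1)/(k_1 L₀))]
= [1/(0.796−0.310)] ln[(0.796/0.310)(1 − 1.13×0.4860/(0.310×8.21))]
= (1/0.4860) ln[2.568 × 0.7842] = 2.058 × ln(2.014) = 2.058 × 0.7000 = 1.440 d.
L(t_c) = L₀ e^(−k_1 t_c) = 8.21 × 0.6399 = 5.253 mg/L, and at the critical point k_r D_c = k_1 L, so D_c = (0.310/0.796) × 5.253 = 2.046 mg/L.
x_c = v t_c = 0.193 m/s × 1.440 d × 86400 s/d = 24020 m ≈ 24.0 km.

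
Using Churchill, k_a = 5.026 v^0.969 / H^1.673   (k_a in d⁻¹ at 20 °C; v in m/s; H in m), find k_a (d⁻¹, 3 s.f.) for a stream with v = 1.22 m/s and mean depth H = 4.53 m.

k_a ≈ 0.487 d⁻¹

k_a = 5.026 × 1.22^0.969 / 4.53^1.673 = 5.026 × 1.213 / 12.52 = 0.4867 d⁻¹.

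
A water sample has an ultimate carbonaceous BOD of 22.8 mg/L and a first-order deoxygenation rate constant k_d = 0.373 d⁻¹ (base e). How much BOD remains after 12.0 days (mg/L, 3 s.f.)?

L_t = L₀ e^(−k_d t) = 22.8 × e^(−0.373×12.0) = 22.8 × 0.01138 = 0.2594 mg/L.

L ≈ 0.259 mg/L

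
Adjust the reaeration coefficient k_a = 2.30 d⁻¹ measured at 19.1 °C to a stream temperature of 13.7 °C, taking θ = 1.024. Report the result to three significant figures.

k_a ≈ 2.02 d⁻¹

k_a(T₂) = k_a(T₁) · θ^(T₂−T₁) = 2.30 × 1.024^(13.7−19.1)
= 2.30 × 1.024^-5.40 = 2.30 × 0.8798 = 2.024 d⁻¹.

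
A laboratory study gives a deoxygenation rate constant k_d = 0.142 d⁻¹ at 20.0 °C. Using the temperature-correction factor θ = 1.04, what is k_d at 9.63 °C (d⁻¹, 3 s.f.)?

k_d(T₂) = k_d(T₁) · θ^(T₂−T₁) = 0.142 × 1.04^(9.63−20.0)
= 0.142 × 1.04^-10.4 = 0.142 × 0.6658 = 0.09455 d⁻¹.

k_d ≈ 0.0945 d⁻¹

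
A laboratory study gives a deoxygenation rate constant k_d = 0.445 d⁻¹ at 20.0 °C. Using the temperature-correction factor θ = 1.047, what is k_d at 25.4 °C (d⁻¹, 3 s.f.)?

k_d(T₂) = k_d(T₁) · θ^(T₂−T₁) = 0.445 × 1.047^(25.4−20.0)
= 0.445 × 1.047^5.40 = 0.445 × 1.281 = 0.5703 d⁻¹.

k_d ≈ 0.570 d⁻¹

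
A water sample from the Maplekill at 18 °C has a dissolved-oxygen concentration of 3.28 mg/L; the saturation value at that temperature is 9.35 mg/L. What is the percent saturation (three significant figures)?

% saturation = C/C_s × 100 = 3.28/9.35 × 100 = 35.1 %.

35.1 % saturation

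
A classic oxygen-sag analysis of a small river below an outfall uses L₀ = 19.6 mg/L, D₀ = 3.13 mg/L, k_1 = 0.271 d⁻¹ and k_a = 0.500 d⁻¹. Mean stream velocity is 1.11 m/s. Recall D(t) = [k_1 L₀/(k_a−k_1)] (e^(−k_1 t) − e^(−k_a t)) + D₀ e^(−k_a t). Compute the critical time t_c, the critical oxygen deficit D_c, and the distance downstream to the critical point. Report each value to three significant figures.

At the critical point dD/dt = 0, so k_1 L₀ e^(−k_1 t) = k_a D. Substituting D(t) from the Streeter–Phelps equation and solving for t gives
t_c = ln[(k_a/k_1)(1 − D₀(k_a−k_1)/(k_1 L₀))] / (k_a−k_1).
Here k_a−k_1 = 0.2290 d⁻¹ and 1 − D₀(k_a−k_1)/(k_1 L₀) = 1 − 3.13×0.2290/(0.271×19.6) = 0.8651, so
t_c = ln(1.845 × 0.8651) / 0.2290 = 0.4675 / 0.2290 = 2.042 d.
L(t_c) = L₀ e^(−k_1 t_c) = 19.6 × 0.5751 = 11.27 mg/L, and at the critical point k_a D_c = k_1 L, so D_c = (0.271/0.500) × 11.27 = 6.109 mg/L.
x_c = v t_c = 1.11 m/s × 2.042 d × 86400 s/d = 195800 m ≈ 196 km.

t_c ≈ 2.04 d; D_c ≈ 6.11 mg/L; x_c ≈ 196 km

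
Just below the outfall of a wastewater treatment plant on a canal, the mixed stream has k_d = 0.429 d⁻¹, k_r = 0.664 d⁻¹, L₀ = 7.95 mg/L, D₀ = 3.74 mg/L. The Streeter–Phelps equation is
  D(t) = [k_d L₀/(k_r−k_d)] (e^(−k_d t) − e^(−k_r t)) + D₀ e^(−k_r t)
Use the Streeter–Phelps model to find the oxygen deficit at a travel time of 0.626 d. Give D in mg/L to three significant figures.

k_d L₀/(k_r−k_d) = 0.429×7.95/(0.664−0.429) = 3.411/0.2350 = 14.51 mg/L.
e^(−k_d t) = e^(−0.429×0.6260) = 0.7645; e^(−k_r t) = e^(−0.664×0.6260) = 0.6599.
D = 14.51 × (0.7645 − 0.6599) + 3.74 × 0.6599 = 1.518 + 2.468 = 3.986 mg/L.

D ≈ 3.99 mg/L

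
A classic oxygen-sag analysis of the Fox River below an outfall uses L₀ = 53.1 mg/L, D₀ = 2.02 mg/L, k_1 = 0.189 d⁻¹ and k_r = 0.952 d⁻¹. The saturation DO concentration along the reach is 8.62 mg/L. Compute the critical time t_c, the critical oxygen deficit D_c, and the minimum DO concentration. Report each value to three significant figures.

t_c = [1/(k_r−k_1)] ln[(k_r/k_1)(1 − D₀(k_r−k_1)/(k_1 L₀))]
= [1/(0.952−0.189)] ln[(0.952/0.189)(1 − 2.02×0.7630/(0.189×53.1))]
= (1/0.7630) ln[5.037 × 0.8464] = 1.311 × ln(4.263) = 1.311 × 1.450 = 1.901 d.
L(t_c) = L₀ e^(−k_1 t_c) = 53.1 × 0.6982 = 37.08 mg/L, and at the critical point k_r D_c = k_1 L, so D_c = (0.189/0.952) × 37.08 = 7.361 mg/L.
Minimum DO = C_s − D_c = 8.62 − 7.361 = 1.259 mg/L.

t_c ≈ 1.90 d; D_c ≈ 7.36 mg/L; min DO ≈ 1.26 mg/L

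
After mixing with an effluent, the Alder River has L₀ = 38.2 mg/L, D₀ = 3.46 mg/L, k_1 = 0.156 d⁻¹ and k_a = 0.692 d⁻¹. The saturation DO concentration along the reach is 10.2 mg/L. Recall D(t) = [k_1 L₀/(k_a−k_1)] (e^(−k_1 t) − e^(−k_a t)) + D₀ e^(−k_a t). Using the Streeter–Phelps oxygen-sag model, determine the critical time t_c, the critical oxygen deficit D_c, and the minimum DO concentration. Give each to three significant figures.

t_c ≈ 2.08 d; D_c ≈ 6.22 mg/L; min DO ≈ 3.98 mg/L

At the critical point dD/dt = 0, so k_1 L₀ e^(−k_1 t) = k_a D. Substituting D(t) from the Streeter–Phelps equation and solving for t gives
t_c = ln[(k_a/k_1)(1 − D₀(k_a−k_1)/(k_1 L₀))] / (k_a−k_1).
Here k_a−k_1 = 0.5360 d⁻¹ and 1 − D₀(k_a−k_1)/(k_1 L₀) = 1 − 3.46×0.5360/(0.156×38.2) = 0.6888, so
t_c = ln(4.436 × 0.6888) / 0.5360 = 1.117 / 0.5360 = 2.084 d.
D_c = (k_1/k_a) L₀ e^(−k_1 t_c) = (0.156/0.692) × 38.2 × e^(−0.156×2.084) = 0.2254 × 38.2 × 0.7225 = 6.222 mg/L.
Minimum DO = C_s − D_c = 10.2 − 6.222 = 3.978 mg/L.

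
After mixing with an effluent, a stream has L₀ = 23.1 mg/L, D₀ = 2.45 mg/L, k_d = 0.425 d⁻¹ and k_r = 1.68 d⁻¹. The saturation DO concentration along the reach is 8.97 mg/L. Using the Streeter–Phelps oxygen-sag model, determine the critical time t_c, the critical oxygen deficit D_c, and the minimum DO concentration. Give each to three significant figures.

t_c = [1/(k_r−k_d)] ln[(k_r/k_d)(1 − D₀(k_r−k_d)/(k_d L₀))]
= [1/(1.68−0.425)] ln[(1.68/0.425)(1 − 2.45×1.255/(0.425×23.1))]
= (1/1.255) ln[3.953 × 0.6868] = 0.7968 × ln(2.715) = 0.7968 × 0.9988 = 0.7958 d.
L(t_c) = L₀ e^(−k_d t_c) = 23.1 × 0.7130 = 16.47 mg/L, and at the critical point k_r D_c = k_d L, so D_c = (0.425/1.68) × 16.47 = 4.167 mg/L.
Minimum DO = C_s − D_c = 8.97 − 4.167 = 4.803 mg/L.

t_c ≈ 0.796 d; D_c ≈ 4.17 mg/L; min DO ≈ 4.80 mg/L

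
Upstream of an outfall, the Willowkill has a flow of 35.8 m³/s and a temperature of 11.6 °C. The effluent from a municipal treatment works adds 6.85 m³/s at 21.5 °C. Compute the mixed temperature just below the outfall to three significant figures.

Flow-weighted mixing: C = (Q_r C_r + Q_w C_w)/(Q_r + Q_w)
= (35.8×11.6 + 6.85×21.5)/(35.8 + 6.85) = 562.6/42.65 = 13.19 °C.

13.2 °C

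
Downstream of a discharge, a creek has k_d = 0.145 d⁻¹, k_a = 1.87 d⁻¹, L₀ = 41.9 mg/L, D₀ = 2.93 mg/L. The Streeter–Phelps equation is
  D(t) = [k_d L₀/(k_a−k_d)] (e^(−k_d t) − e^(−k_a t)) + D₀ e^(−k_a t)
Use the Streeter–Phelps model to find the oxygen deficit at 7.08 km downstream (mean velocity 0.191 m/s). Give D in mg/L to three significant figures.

D ≈ 3.04 mg/L

Travel time t = x/v = 7.08 km / (0.191 m/s) = 7080 m / 0.191 m/s = 37070 s = 0.4290 d.
k_d L₀/(k_a−k_d) = 0.145×41.9/(1.87−0.145) = 6.075/1.725 = 3.522 mg/L.
e^(−k_d t) = e^(−0.145×0.4290) = 0.9397; e^(−k_a t) = e^(−1.87×0.4290) = 0.4483.
D = 3.522 × (0.9397 − 0.4483) + 2.93 × 0.4483 = 1.731 + 1.314 = 3.044 mg/L.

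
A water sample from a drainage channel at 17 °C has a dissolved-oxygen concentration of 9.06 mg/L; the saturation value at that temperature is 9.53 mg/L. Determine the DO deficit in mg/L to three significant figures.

D = C_s − C = 9.53 − 9.06 = 0.470 mg/L.

D ≈ 0.470 mg/L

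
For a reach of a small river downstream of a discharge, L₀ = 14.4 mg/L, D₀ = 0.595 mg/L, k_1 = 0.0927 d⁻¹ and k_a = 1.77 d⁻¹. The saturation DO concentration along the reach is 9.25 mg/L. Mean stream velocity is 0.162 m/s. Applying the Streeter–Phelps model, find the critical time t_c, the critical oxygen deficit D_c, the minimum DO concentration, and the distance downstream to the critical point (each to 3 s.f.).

At the critical point dD/dt = 0, so k_1 L₀ e^(−k_1 t) = k_a D. Substituting D(t) from the Streeter–Phelps equation and solving for t gives
t_c = ln[(k_a/k_1)(1 − D₀(k_a−k_1)/(k_1 L₀))] / (k_a−k_1).
Here k_a−k_1 = 1.677 d⁻¹ and 1 − D₀(k_a−k_1)/(k_1 L₀) = 1 − 0.595×1.677/(0.0927×14.4) = 0.2524, so
t_c = ln(19.09 × 0.2524) / 1.677 = 1.573 / 1.677 = 0.9375 d.
L(t_c) = L₀ e^(−k_1 t_c) = 14.4 × 0.9168 = 13.20 mg/L, and at the critical point k_a D_c = k_1 L, so D_c = (0.0927/1.77) × 13.20 = 0.6914 mg/L.
Minimum DO = C_s − D_c = 9.25 − 0.6914 = 8.559 mg/L.
x_c = v t_c = 0.162 m/s × 0.9375 d × 86400 s/d = 13120 m ≈ 13.1 km.

t_c ≈ 0.938 d; D_c ≈ 0.691 mg/L; min DO ≈ 8.56 mg/L; x_c ≈ 13.1 km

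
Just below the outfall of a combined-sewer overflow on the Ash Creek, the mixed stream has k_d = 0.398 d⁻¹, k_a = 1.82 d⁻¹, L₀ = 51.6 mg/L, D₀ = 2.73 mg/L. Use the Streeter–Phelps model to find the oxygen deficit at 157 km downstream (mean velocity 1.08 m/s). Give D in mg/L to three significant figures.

D ≈ 6.84 mg/L

Travel time t = x/v = 157 km / (1.08 m/s) = 157000 m / 1.08 m/s = 145400 s = 1.683 d.
k_d L₀/(k_a−k_d) = 0.398×51.6/(1.82−0.398) = 20.54/1.422 = 14.44 mg/L.
e^(−k_d t) = e^(−0.398×1.683) = 0.5119; e^(−k_a t) = e^(−1.82×1.683) = 0.04678.
D = 14.44 × (0.5119 − 0.04678) + 2.73 × 0.04678 = 6.717 + 0.1277 = 6.845 mg/L.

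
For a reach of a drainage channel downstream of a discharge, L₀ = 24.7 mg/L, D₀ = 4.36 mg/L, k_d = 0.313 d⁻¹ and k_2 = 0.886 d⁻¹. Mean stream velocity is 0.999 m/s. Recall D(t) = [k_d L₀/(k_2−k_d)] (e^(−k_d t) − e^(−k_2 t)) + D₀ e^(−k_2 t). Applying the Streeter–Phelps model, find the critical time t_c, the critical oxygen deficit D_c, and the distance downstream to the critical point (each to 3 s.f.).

At the critical point dD/dt = 0, so k_d L₀ e^(−k_d t) = k_2 D. Substituting D(t) from the Streeter–Phelps equation and solving for t gives
t_c = ln[(k_2/k_d)(1 − D₀(k_2−k_d)/(k_d L₀))] / (k_2−k_d).
Here k_2−k_d = 0.5730 d⁻¹ and 1 − D₀(k_2−k_d)/(k_d L₀) = 1 − 4.36×0.5730/(0.313×24.7) = 0.6769, so
t_c = ln(2.831 × 0.6769) / 0.5730 = 0.6502 / 0.5730 = 1.135 d.
D_c = (k_d/k_2) L₀ e^(−k_d t_c) = (0.313/0.886) × 24.7 × e^(−0.313×1.135) = 0.3533 × 24.7 × 0.7010 = 6.117 mg/L.
x_c = v t_c = 0.999 m/s × 1.135 d × 86400 s/d = 97940 m ≈ 97.9 km.

t_c ≈ 1.13 d; D_c ≈ 6.12 mg/L; x_c ≈ 97.9 km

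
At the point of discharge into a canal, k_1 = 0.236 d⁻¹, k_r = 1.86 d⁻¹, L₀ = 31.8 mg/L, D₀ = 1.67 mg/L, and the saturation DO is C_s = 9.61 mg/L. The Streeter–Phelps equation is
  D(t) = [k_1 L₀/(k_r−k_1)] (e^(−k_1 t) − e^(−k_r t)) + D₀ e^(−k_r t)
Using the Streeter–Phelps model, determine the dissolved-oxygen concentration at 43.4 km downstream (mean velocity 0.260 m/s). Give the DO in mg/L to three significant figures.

Travel time t = x/v = 43.4 km / (0.260 m/s) = 43400 m / 0.260 m/s = 166900 s = 1.932 d.
k_1 L₀/(k_r−k_1) = 0.236×31.8/(1.86−0.236) = 7.505/1.624 = 4.621 mg/L.
e^(−k_1 t) = e^(−0.236×1.932) = 0.6338; e^(−k_r t) = e^(−1.86×1.932) = 0.02750.
D = 4.621 × (0.6338 − 0.02750) + 1.67 × 0.02750 = 2.802 + 0.04593 = 2.848 mg/L.
DO = C_s − D = 9.61 − 2.848 = 6.762 mg/L.

DO ≈ 6.76 mg/L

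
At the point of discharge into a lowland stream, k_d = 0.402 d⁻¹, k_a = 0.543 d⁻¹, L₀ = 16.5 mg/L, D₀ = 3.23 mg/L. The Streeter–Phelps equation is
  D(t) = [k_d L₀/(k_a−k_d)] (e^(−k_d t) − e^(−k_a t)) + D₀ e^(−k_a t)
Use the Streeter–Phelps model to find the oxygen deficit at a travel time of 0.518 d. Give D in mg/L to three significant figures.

k_d L₀/(k_a−k_d) = 0.402×16.5/(0.543−0.402) = 6.633/0.1410 = 47.04 mg/L.
e^(−k_d t) = e^(−0.402×0.5180) = 0.8120; e^(−k_a t) = e^(−0.543×0.5180) = 0.7548.
D = 47.04 × (0.8120 − 0.7548) + 3.23 × 0.7548 = 2.691 + 2.438 = 5.129 mg/L.

D ≈ 5.13 mg/L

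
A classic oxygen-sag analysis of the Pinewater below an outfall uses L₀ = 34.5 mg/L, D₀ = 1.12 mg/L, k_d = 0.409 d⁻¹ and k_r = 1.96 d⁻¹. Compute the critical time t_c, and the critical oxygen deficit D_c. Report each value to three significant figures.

At the critical point dD/dt = 0, so k_d L₀ e^(−k_d t) = k_r D. Substituting D(t) from the Streeter–Phelps equation and solving for t gives
t_c = ln[(k_r/k_d)(1 − D₀(k_r−k_d)/(k_d L₀))] / (k_r−k_d).
Here k_r−k_d = 1.551 d⁻¹ and 1 − D₀(k_r−k_d)/(k_d L₀) = 1 − 1.12×1.551/(0.409×34.5) = 0.8769, so
t_c = ln(4.792 × 0.8769) / 1.551 = 1.436 / 1.551 = 0.9256 d.
L(t_c) = L₀ e^(−k_d t_c) = 34.5 × 0.6848 = 23.63 mg/L, and at the critical point k_r D_c = k_d L, so D_c = (0.409/1.96) × 23.63 = 4.930 mg/L.

t_c ≈ 0.926 d; D_c ≈ 4.93 mg/L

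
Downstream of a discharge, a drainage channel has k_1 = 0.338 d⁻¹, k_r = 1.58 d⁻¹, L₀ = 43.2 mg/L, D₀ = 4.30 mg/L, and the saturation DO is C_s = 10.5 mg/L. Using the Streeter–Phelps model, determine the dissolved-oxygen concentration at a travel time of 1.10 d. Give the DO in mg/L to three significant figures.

DO ≈ 3.71 mg/L

k_1 L₀/(k_r−k_1) = 0.338×43.2/(1.58−0.338) = 14.60/1.242 = 11.76 mg/L.
e^(−k_1 t) = e^(−0.338×1.100) = 0.6895; e^(−k_r t) = e^(−1.58×1.100) = 0.1759.
D = 11.76 × (0.6895 − 0.1759) + 4.30 × 0.1759 = 6.038 + 0.7562 = 6.795 mg/L.
DO = C_s − D = 10.5 − 6.795 = 3.705 mg/L.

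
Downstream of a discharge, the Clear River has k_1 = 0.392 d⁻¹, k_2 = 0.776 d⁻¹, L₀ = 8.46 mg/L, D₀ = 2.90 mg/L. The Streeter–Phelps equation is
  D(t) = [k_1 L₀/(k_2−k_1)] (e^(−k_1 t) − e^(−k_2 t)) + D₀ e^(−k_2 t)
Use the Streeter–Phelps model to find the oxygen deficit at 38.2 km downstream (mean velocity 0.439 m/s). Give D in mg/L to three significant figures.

Travel time t = x/v = 38.2 km / (0.439 m/s) = 38200 m / 0.439 m/s = 87020 s = 1.007 d.
k_1 L₀/(k_2−k_1) = 0.392×8.46/(0.776−0.392) = 3.316/0.3840 = 8.636 mg/L.
e^(−k_1 t) = e^(−0.392×1.007) = 0.6738; e^(−k_2 t) = e^(−0.776×1.007) = 0.4577.
D = 8.636 × (0.6738 − 0.4577) + 2.90 × 0.4577 = 1.866 + 1.327 = 3.194 mg/L.

D ≈ 3.19 mg/L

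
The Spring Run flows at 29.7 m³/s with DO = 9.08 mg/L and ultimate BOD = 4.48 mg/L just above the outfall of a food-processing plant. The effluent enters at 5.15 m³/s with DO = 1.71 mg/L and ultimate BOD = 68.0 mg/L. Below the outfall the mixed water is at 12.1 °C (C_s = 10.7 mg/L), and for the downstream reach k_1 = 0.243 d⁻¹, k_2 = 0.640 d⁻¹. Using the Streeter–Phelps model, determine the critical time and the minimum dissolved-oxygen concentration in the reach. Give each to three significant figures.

Mixed DO = (29.7×9.08 + 5.15×1.71)/(29.7+5.15) = 278.5/34.85 = 7.991 mg/L.
Mixed L₀ = (29.7×4.48 + 5.15×68.0)/(34.85) = 483.3/34.85 = 13.87 mg/L.
Initial deficit D₀ = C_s − DO₀ = 10.7 − 7.991 = 2.709 mg/L.
t_c = (1/0.3970) ln[(0.640/0.243)(1 − 2.709×0.3970/(0.243×13.87))] = 2.519 × ln(1.793) = 1.471 d.
D_c = (0.243/0.640) × 13.87 × e^(−0.243×1.471) = 0.3797 × 13.87 × 0.6995 = 3.683 mg/L.
Minimum DO = 10.7 − 3.683 = 7.017 mg/L.

t_c ≈ 1.47 d; minimum DO ≈ 7.02 mg/L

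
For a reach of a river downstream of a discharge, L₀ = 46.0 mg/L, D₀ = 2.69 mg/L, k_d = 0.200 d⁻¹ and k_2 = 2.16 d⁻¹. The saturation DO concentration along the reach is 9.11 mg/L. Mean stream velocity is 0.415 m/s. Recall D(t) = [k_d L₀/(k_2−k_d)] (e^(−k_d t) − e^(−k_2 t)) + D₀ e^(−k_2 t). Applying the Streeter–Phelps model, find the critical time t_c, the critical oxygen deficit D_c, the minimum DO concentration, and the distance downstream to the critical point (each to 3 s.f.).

t_c ≈ 0.780 d; D_c ≈ 3.64 mg/L; min DO ≈ 5.47 mg/L; x_c ≈ 28.0 km

At the critical point dD/dt = 0, so k_d L₀ e^(−k_d t) = k_2 D. Substituting D(t) from the Streeter–Phelps equation and solving for t gives
t_c = ln[(k_2/k_d)(1 − D₀(k_2−k_d)/(k_d L₀))] / (k_2−k_d).
Here k_2−k_d = 1.960 d⁻¹ and 1 − D₀(k_2−k_d)/(k_d L₀) = 1 − 2.69×1.960/(0.200×46.0) = 0.4269, so
t_c = ln(10.80 × 0.4269) / 1.960 = 1.528 / 1.960 = 0.7798 d.
D_c = (k_d/k_2) L₀ e^(−k_d t_c) = (0.200/2.16) × 46.0 × e^(−0.200×0.7798) = 0.09259 × 46.0 × 0.8556 = 3.644 mg/L.
Minimum DO = C_s − D_c = 9.11 − 3.644 = 5.466 mg/L.
x_c = v t_c = 0.415 m/s × 0.7798 d × 86400 s/d = 27960 m ≈ 28.0 km.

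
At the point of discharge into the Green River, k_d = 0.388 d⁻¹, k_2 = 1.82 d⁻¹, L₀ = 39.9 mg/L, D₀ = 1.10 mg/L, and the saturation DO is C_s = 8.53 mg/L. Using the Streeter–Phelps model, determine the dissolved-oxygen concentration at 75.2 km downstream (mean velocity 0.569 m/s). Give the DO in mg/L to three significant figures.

Travel time t = x/v = 75.2 km / (0.569 m/s) = 75200 m / 0.569 m/s = 132200 s = 1.530 d.
k_d L₀/(k_2−k_d) = 0.388×39.9/(1.82−0.388) = 15.48/1.432 = 10.81 mg/L.
e^(−k_d t) = e^(−0.388×1.530) = 0.5524; e^(−k_2 t) = e^(−1.82×1.530) = 0.06179.
D = 10.81 × (0.5524 − 0.06179) + 1.10 × 0.06179 = 5.304 + 0.06797 = 5.372 mg/L.
DO = C_s − D = 8.53 − 5.372 = 3.158 mg/L.

DO ≈ 3.16 mg/L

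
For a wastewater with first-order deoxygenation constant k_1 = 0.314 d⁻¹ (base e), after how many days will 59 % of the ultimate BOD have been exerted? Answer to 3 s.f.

y/L₀ = 1 − e^(−k_1 t) = 0.59 ⇒ e^(−k_1 t) = 0.410
t = −ln(0.410) / 0.314 = 0.8916 / 0.314 = 2.839 d.

t ≈ 2.84 d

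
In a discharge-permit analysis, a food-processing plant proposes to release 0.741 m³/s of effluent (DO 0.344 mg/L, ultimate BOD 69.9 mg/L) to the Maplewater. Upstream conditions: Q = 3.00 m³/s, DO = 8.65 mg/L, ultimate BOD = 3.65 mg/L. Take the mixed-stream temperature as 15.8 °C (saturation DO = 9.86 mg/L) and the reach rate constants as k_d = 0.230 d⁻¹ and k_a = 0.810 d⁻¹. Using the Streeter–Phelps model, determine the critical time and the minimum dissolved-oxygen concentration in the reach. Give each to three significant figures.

Mixed DO = (3.00×8.65 + 0.741×0.344)/(3.00+0.741) = 26.20/3.741 = 7.005 mg/L.
Mixed L₀ = (3.00×3.65 + 0.741×69.9)/(3.741) = 62.75/3.741 = 16.77 mg/L.
Initial deficit D₀ = C_s − DO₀ = 9.86 − 7.005 = 2.855 mg/L.
t_c = (1/0.5800) ln[(0.810/0.230)(1 − 2.855×0.5800/(0.230×16.77))] = 1.724 × ln(2.010) = 1.204 d.
D_c = (0.230/0.810) × 16.77 × e^(−0.230×1.204) = 0.2840 × 16.77 × 0.7582 = 3.611 mg/L.
Minimum DO = 9.86 − 3.611 = 6.249 mg/L.

t_c ≈ 1.20 d; minimum DO ≈ 6.25 mg/L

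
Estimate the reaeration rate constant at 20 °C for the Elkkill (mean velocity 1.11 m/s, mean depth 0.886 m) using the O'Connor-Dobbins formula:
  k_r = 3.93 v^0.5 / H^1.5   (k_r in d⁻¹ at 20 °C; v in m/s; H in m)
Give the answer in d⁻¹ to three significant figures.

k_r = 3.93 × 1.11^0.5 / 0.886^1.5 = 3.93 × 1.054 / 0.8340 = 4.965 d⁻¹.

k_r ≈ 4.96 d⁻¹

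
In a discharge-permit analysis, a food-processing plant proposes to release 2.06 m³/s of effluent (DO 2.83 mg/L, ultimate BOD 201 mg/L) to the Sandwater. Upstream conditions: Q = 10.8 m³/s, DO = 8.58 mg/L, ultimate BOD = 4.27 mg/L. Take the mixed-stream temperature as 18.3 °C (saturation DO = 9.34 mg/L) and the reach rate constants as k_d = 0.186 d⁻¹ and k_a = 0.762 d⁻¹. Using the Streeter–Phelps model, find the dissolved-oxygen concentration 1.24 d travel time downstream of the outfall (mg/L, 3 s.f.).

Mixed DO = (10.8×8.58 + 2.06×2.83)/(10.8+2.06) = 98.49/12.86 = 7.659 mg/L.
Mixed L₀ = (10.8×4.27 + 2.06×201)/(12.86) = 460.2/12.86 = 35.78 mg/L.
Initial deficit D₀ = C_s − DO₀ = 9.34 − 7.659 = 1.681 mg/L.
D(1.24) = [0.186×35.78/(0.762−0.186)](e^(−0.186×1.24) − e^(−0.762×1.24)) + 1.681 e^(−0.762×1.24)
= 11.56 × (0.7940 − 0.3887) + 1.681 × 0.3887 = 5.337 mg/L.
DO = 9.34 − 5.337 = 4.003 mg/L.

DO ≈ 4.00 mg/L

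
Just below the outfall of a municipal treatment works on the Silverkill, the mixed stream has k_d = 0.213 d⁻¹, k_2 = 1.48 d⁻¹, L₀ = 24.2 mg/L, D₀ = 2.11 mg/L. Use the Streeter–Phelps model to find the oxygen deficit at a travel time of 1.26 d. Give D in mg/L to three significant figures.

D ≈ 2.81 mg/L

k_d L₀/(k_2−k_d) = 0.213×24.2/(1.48−0.213) = 5.155/1.267 = 4.068 mg/L.
e^(−k_d t) = e^(−0.213×1.260) = 0.7646; e^(−k_2 t) = e^(−1.48×1.260) = 0.1549.
D = 4.068 × (0.7646 − 0.1549) + 2.11 × 0.1549 = 2.480 + 0.3269 = 2.807 mg/L.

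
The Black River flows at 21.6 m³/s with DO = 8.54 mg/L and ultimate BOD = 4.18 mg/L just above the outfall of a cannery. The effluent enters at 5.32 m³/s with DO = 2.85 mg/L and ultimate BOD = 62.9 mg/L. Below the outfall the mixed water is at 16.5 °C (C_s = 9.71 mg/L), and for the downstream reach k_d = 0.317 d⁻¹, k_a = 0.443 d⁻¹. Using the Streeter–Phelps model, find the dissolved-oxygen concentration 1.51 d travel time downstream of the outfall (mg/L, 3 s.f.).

DO ≈ 4.27 mg/L

Mixed DO = (21.6×8.54 + 5.32×2.85)/(21.6+5.32) = 199.6/26.92 = 7.416 mg/L.
Mixed L₀ = (21.6×4.18 + 5.32×62.9)/(26.92) = 424.9/26.92 = 15.78 mg/L.
Initial deficit D₀ = C_s − DO₀ = 9.71 − 7.416 = 2.294 mg/L.
D(1.51) = [0.317×15.78/(0.443−0.317)](e^(−0.317×1.51) − e^(−0.443×1.51)) + 2.294 e^(−0.443×1.51)
= 39.71 × (0.6196 − 0.5123) + 2.294 × 0.5123 = 5.438 mg/L.
DO = 9.71 − 5.438 = 4.272 mg/L.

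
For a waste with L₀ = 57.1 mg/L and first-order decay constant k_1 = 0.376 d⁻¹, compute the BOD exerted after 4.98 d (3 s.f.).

y_t = L₀(1 − e^(−k_1 t)) = 57.1 × (1 − e^(−0.376×4.98))
= 57.1 × (1 − 0.1537) = 57.1 × 0.8463 = 48.32 mg/L.

y ≈ 48.3 mg/L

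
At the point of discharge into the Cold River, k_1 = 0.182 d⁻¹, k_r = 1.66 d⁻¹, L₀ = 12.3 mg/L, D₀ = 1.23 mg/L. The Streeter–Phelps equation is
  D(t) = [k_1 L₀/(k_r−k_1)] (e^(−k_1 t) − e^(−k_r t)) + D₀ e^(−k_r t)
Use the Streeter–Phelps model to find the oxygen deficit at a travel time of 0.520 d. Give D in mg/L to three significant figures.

k_1 L₀/(k_r−k_1) = 0.182×12.3/(1.66−0.182) = 2.239/1.478 = 1.515 mg/L.
e^(−k_1 t) = e^(−0.182×0.5200) = 0.9097; e^(−k_r t) = e^(−1.66×0.5200) = 0.4218.
D = 1.515 × (0.9097 − 0.4218) + 1.23 × 0.4218 = 0.7390 + 0.5188 = 1.258 mg/L.

D ≈ 1.26 mg/L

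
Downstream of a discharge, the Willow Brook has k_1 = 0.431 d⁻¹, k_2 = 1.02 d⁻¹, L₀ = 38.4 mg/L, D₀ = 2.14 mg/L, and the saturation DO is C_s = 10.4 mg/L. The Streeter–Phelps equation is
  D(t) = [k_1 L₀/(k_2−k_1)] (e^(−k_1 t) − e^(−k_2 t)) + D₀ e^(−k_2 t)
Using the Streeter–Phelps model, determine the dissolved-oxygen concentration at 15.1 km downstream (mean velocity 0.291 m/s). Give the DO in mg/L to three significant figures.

DO ≈ 2.78 mg/L

Travel time t = x/v = 15.1 km / (0.291 m/s) = 15100 m / 0.291 m/s = 51890 s = 0.6006 d.
k_1 L₀/(k_2−k_1) = 0.431×38.4/(1.02−0.431) = 16.55/0.5890 = 28.10 mg/L.
e^(−k_1 t) = e^(−0.431×0.6006) = 0.7719; e^(−k_2 t) = e^(−1.02×0.6006) = 0.5419.
D = 28.10 × (0.7719 − 0.5419) + 2.14 × 0.5419 = 6.463 + 1.160 = 7.622 mg/L.
DO = C_s − D = 10.4 − 7.622 = 2.778 mg/L.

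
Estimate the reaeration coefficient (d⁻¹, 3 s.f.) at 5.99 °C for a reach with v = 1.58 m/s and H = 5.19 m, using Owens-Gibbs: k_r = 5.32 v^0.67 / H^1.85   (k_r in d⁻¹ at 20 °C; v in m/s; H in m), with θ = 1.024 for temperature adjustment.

k_r ≈ 0.246 d⁻¹

k_r(20) = 5.32 × 1.58^0.67 / 5.19^1.85 = 5.32 × 1.359 / 21.04 = 0.3435 d⁻¹.
k_r(5.99) = 0.3435 × 1.024^(5.99−20) = 0.3435 × 0.7173 = 0.2464 d⁻¹.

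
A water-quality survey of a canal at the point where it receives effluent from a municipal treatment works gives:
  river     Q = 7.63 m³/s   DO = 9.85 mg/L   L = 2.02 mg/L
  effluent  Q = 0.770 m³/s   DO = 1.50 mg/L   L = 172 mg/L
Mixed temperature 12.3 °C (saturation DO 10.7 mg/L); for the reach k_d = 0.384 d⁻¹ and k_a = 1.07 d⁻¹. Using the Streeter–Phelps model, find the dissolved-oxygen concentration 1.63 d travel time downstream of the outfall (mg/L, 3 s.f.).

Mixed DO = (7.63×9.85 + 0.770×1.50)/(7.63+0.770) = 76.31/8.400 = 9.085 mg/L.
Mixed L₀ = (7.63×2.02 + 0.770×172)/(8.400) = 147.9/8.400 = 17.60 mg/L.
Initial deficit D₀ = C_s − DO₀ = 10.7 − 9.085 = 1.615 mg/L.
D(1.63) = [0.384×17.60/(1.07−0.384)](e^(−0.384×1.63) − e^(−1.07×1.63)) + 1.615 e^(−1.07×1.63)
= 9.853 × (0.5348 − 0.1748) + 1.615 × 0.1748 = 3.829 mg/L.
DO = 10.7 − 3.829 = 6.871 mg/L.

DO ≈ 6.87 mg/L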